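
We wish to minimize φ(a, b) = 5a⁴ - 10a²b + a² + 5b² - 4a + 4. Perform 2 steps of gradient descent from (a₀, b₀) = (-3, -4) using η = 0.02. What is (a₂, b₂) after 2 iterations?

∇φ = (20a³ - 20ab + 2a - 4, -10a² + 10b)
Step 1: at (-3, -4), ∇φ = (-790, -130) → (-3, -4) − 0.02·(-790, -130) = (12.8, -1.4)
Step 2: at (12.8, -1.4), ∇φ = (42323.04, -1652.4) → (12.8, -1.4) − 0.02·(42323.04, -1652.4) = (-833.6608, 31.648)

(-833.6608, 31.648)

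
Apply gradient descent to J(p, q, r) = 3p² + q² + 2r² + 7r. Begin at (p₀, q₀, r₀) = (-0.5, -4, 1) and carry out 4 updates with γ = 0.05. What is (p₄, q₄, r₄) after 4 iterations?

(-0.12005, -2.6244, -0.6236)

∇J = (6p, 2q, 4r + 7)
Step 1: at (-0.5, -4, 1), ∇J = (-3, -8, 11) → (-0.5, -4, 1) − 0.05·(-3, -8, 11) = (-0.35, -3.6, 0.45)
Step 2: at (-0.35, -3.6, 0.45), ∇J = (-2.1, -7.2, 8.8) → (-0.35, -3.6, 0.45) − 0.05·(-2.1, -7.2, 8.8) = (-0.245, -3.24, 0.01)
Step 3: at (-0.245, -3.24, 0.01), ∇J = (-1.47, -6.48, 7.04) → (-0.245, -3.24, 0.01) − 0.05·(-1.47, -6.48, 7.04) = (-0.1715, -2.916, -0.342)
Step 4: at (-0.1715, -2.916, -0.342), ∇J = (-1.029, -5.832, 5.632) → (-0.1715, -2.916, -0.342) − 0.05·(-1.029, -5.832, 5.632) = (-0.12005, -2.6244, -0.6236)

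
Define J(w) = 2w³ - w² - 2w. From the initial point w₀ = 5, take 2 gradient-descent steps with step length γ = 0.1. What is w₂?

J′(w) = 6w² - 2w - 2
w₁ = 5 − 0.1·138 = -8.8
w₂ = -8.8 − 0.1·480.24 = -56.824

-56.824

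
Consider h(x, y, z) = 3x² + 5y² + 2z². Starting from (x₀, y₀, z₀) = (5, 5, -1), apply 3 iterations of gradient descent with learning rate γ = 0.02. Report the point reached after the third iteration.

∇h = (6x, 10y, 4z)
(x₁, y₁, z₁) = (5, 5, -1) − 0.02·(30, 50, -4) = (4.4, 4, -0.92)
(x₂, y₂, z₂) = (4.4, 4, -0.92) − 0.02·(26.4, 40, -3.68) = (3.872, 3.2, -0.8464)
(x₃, y₃, z₃) = (3.872, 3.2, -0.8464) − 0.02·(23.232, 32, -3.3856) = (3.40736, 2.56, -0.778688)

(3.40736, 2.56, -0.778688)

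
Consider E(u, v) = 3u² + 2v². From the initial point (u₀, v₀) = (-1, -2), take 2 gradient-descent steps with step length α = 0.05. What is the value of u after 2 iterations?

∇E = (6u, 4v)
(u₁, v₁) = (-1, -2) − 0.05·(-6, -8) = (-0.7, -1.6)
(u₂, v₂) = (-0.7, -1.6) − 0.05·(-4.2, -6.4) = (-0.49, -1.28)
u = -0.49

-0.49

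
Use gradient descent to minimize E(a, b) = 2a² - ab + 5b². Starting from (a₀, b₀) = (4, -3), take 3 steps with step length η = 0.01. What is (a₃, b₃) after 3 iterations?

(3.462201, -2.084)

∇E = (4a - b, -a + 10b)
Step 1: at (4, -3), ∇E = (19, -34) → (4, -3) − 0.01·(19, -34) = (3.81, -2.66)
Step 2: at (3.81, -2.66), ∇E = (17.9, -30.41) → (3.81, -2.66) − 0.01·(17.9, -30.41) = (3.631, -2.3559)
Step 3: at (3.631, -2.3559), ∇E = (16.8799, -27.19) → (3.631, -2.3559) − 0.01·(16.8799, -27.19) = (3.462201, -2.084)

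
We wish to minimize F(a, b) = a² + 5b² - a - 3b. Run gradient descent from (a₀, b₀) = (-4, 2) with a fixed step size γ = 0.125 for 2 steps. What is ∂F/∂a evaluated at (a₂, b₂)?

∇F = (2a - 1, 10b - 3)
Step 1: at (-4, 2), ∇F = (-9, 17) → (-4, 2) − 0.125·(-9, 17) = (-2.875, -0.125)
Step 2: at (-2.875, -0.125), ∇F = (-6.75, -4.25) → (-2.875, -0.125) − 0.125·(-6.75, -4.25) = (-2.03125, 0.40625)
∂F/∂a at (-2.03125, 0.40625) = -5.0625

-5.0625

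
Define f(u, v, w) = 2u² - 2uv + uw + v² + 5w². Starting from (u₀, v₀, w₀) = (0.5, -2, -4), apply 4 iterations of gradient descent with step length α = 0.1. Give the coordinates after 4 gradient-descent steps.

(-0.36455, -0.8068, 0.0294)

∇f = (4u - 2v + w, -2u + 2v, u + 10w)
(u₁, v₁, w₁) = (0.5, -2, -4) − 0.1·(2, -5, -39.5) = (0.3, -1.5, -0.05)
(u₂, v₂, w₂) = (0.3, -1.5, -0.05) − 0.1·(4.15, -3.6, -0.2) = (-0.115, -1.14, -0.03)
(u₃, v₃, w₃) = (-0.115, -1.14, -0.03) − 0.1·(1.79, -2.05, -0.415) = (-0.294, -0.935, 0.0115)
(u₄, v₄, w₄) = (-0.294, -0.935, 0.0115) − 0.1·(0.7055, -1.282, -0.179) = (-0.36455, -0.8068, 0.0294)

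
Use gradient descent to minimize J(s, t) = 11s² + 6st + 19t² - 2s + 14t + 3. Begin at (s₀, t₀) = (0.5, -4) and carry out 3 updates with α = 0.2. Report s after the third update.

323.9

∇J = (22s + 6t - 2, 6s + 38t + 14)
Step 1: at (0.5, -4), ∇J = (-15, -135) → (0.5, -4) − 0.2·(-15, -135) = (3.5, 23)
Step 2: at (3.5, 23), ∇J = (213, 909) → (3.5, 23) − 0.2·(213, 909) = (-39.1, -158.8)
Step 3: at (-39.1, -158.8), ∇J = (-1815, -6255) → (-39.1, -158.8) − 0.2·(-1815, -6255) = (323.9, 1092.2)
s = 323.9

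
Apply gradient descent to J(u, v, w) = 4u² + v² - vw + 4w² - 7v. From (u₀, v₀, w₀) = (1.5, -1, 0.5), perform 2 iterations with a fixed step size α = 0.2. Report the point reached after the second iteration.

(0.54, 1.84, 0.48)

∇J = (8u, 2v - w - 7, -v + 8w)
Step 1: at (1.5, -1, 0.5), ∇J = (12, -9.5, 5) → (1.5, -1, 0.5) − 0.2·(12, -9.5, 5) = (-0.9, 0.9, -0.5)
Step 2: at (-0.9, 0.9, -0.5), ∇J = (-7.2, -4.7, -4.9) → (-0.9, 0.9, -0.5) − 0.2·(-7.2, -4.7, -4.9) = (0.54, 1.84, 0.48)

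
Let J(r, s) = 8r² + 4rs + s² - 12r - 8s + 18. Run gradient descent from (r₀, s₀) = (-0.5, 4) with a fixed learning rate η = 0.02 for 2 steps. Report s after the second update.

∇J = (16r + 4s - 12, 4r + 2s - 8)
(r₁, s₁) = (-0.5, 4) − 0.02·(-4, -2) = (-0.42, 4.04)
(r₂, s₂) = (-0.42, 4.04) − 0.02·(-2.56, -1.6) = (-0.3688, 4.072)
s = 4.072

4.072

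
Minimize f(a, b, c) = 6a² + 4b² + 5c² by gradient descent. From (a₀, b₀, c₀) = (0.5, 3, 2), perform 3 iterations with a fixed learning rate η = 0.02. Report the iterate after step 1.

∇f = (12a, 8b, 10c)
(a₁, b₁, c₁) = (0.5, 3, 2) − 0.02·(6, 24, 20) = (0.38, 2.52, 1.6)

(0.38, 2.52, 1.6)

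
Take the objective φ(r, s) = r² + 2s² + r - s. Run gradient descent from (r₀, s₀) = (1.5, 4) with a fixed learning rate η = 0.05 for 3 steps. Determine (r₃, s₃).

(0.958, 2.17)

∇φ = (2r + 1, 4s - 1)
(r₁, s₁) = (1.5, 4) − 0.05·(4, 15) = (1.3, 3.25)
(r₂, s₂) = (1.3, 3.25) − 0.05·(3.6, 12) = (1.12, 2.65)
(r₃, s₃) = (1.12, 2.65) − 0.05·(3.24, 9.6) = (0.958, 2.17)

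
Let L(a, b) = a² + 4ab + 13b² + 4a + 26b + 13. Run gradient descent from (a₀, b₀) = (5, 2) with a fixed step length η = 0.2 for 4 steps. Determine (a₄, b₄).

∇L = (2a + 4b + 4, 4a + 26b + 26)
(a₁, b₁) = (5, 2) − 0.2·(22, 98) = (0.6, -17.6)
(a₂, b₂) = (0.6, -17.6) − 0.2·(-65.2, -429.2) = (13.64, 68.24)
(a₃, b₃) = (13.64, 68.24) − 0.2·(304.24, 1854.8) = (-47.208, -302.72)
(a₄, b₄) = (-47.208, -302.72) − 0.2·(-1301.296, -8033.552) = (213.0512, 1303.9904)

(213.0512, 1303.9904)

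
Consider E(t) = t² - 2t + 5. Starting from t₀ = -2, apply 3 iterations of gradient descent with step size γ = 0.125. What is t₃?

E′(t) = 2t - 2
Step 1: E′(-2) = -6; t₁ = -2 − 0.125·(-6) = -1.25
Step 2: E′(-1.25) = -4.5; t₂ = -1.25 − 0.125·(-4.5) = -0.6875
Step 3: E′(-0.6875) = -3.375; t₃ = -0.6875 − 0.125·(-3.375) = -0.265625

-0.265625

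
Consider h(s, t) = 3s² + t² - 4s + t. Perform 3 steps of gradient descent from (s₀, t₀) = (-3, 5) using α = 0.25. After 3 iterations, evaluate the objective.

∇h = (6s - 4, 2t + 1)
Step 1: at (-3, 5), ∇h = (-22, 11) → (-3, 5) − 0.25·(-22, 11) = (2.5, 2.25)
Step 2: at (2.5, 2.25), ∇h = (11, 5.5) → (2.5, 2.25) − 0.25·(11, 5.5) = (-0.25, 0.875)
Step 3: at (-0.25, 0.875), ∇h = (-5.5, 2.75) → (-0.25, 0.875) − 0.25·(-5.5, 2.75) = (1.125, 0.1875)
h(1.125, 0.1875) = -0.48046875

-0.48046875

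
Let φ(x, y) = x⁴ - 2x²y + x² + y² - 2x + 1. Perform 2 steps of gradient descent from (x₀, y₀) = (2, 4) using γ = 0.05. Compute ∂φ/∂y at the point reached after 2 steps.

0.25290552

∇φ = (4x³ - 4xy + 2x - 2, -2x² + 2y)
Step 1: at (2, 4), ∇φ = (2, 0) → (2, 4) − 0.05·(2, 0) = (1.9, 4)
Step 2: at (1.9, 4), ∇φ = (-1.164, 0.78) → (1.9, 4) − 0.05·(-1.164, 0.78) = (1.9582, 3.961)
∂φ/∂y at (1.9582, 3.961) = 0.25290552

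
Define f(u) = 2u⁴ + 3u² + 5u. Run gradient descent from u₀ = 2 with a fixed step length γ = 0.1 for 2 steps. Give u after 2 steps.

178.6448

f′(u) = 8u³ + 6u + 5
u₁ = 2 − 0.1·81 = -6.1
u₂ = -6.1 − 0.1·(-1847.448) = 178.6448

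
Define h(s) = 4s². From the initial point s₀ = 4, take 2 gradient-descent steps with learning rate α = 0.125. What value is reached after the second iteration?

h′(s) = 8s
s₁ = 4 − 0.125·32 = 0
s₂ = 0 − 0.125·0 = 0

0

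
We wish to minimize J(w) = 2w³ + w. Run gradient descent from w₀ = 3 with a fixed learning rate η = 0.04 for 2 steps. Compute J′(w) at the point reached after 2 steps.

3.20632576

J′(w) = 6w² + 1
w₁ = 3 − 0.04·55 = 0.8
w₂ = 0.8 − 0.04·4.84 = 0.6064
J′(w) at (0.6064) = 3.20632576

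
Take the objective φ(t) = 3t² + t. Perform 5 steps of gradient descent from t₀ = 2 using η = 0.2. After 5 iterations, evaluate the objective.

φ′(t) = 6t + 1
t₁ = 2 − 0.2·13 = -0.6
t₂ = -0.6 − 0.2·(-2.6) = -0.08
t₃ = -0.08 − 0.2·0.52 = -0.184
t₄ = -0.184 − 0.2·(-0.104) = -0.1632
t₅ = -0.1632 − 0.2·0.0208 = -0.16736
φ(-0.16736) = -0.0833318912

-0.0833318912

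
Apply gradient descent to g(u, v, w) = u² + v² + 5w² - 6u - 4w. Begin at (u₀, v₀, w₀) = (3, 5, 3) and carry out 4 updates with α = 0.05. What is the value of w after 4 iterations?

0.5625

∇g = (2u - 6, 2v, 10w - 4)
(u₁, v₁, w₁) = (3, 5, 3) − 0.05·(0, 10, 26) = (3, 4.5, 1.7)
(u₂, v₂, w₂) = (3, 4.5, 1.7) − 0.05·(0, 9, 13) = (3, 4.05, 1.05)
(u₃, v₃, w₃) = (3, 4.05, 1.05) − 0.05·(0, 8.1, 6.5) = (3, 3.645, 0.725)
(u₄, v₄, w₄) = (3, 3.645, 0.725) − 0.05·(0, 7.29, 3.25) = (3, 3.2805, 0.5625)
w = 0.5625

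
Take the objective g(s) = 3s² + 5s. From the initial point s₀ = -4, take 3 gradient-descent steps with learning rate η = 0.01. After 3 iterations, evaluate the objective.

18.670249246768

g′(s) = 6s + 5
s₁ = -4 − 0.01·(-19) = -3.81
s₂ = -3.81 − 0.01·(-17.86) = -3.6314
s₃ = -3.6314 − 0.01·(-16.7884) = -3.463516
g(-3.463516) = 18.670249246768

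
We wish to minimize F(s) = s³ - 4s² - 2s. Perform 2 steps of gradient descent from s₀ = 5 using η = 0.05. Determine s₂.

F′(s) = 3s² - 8s - 2
Step 1: F′(5) = 33; s₁ = 5 − 0.05·33 = 3.35
Step 2: F′(3.35) = 4.8675; s₂ = 3.35 − 0.05·4.8675 = 3.106625

3.106625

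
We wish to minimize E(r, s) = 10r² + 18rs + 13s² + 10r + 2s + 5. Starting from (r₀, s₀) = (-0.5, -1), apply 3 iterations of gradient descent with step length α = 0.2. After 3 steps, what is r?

218.668

∇E = (20r + 18s + 10, 18r + 26s + 2)
Step 1: at (-0.5, -1), ∇E = (-18, -33) → (-0.5, -1) − 0.2·(-18, -33) = (3.1, 5.6)
Step 2: at (3.1, 5.6), ∇E = (172.8, 203.4) → (3.1, 5.6) − 0.2·(172.8, 203.4) = (-31.46, -35.08)
Step 3: at (-31.46, -35.08), ∇E = (-1250.64, -1476.36) → (-31.46, -35.08) − 0.2·(-1250.64, -1476.36) = (218.668, 260.192)
r = 218.668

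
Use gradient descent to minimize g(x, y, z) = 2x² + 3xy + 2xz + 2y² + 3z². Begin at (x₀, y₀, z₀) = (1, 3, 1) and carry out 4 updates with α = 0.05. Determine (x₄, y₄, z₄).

(-0.61506875, 1.22098125, 0.2535625)

∇g = (4x + 3y + 2z, 3x + 4y, 2x + 6z)
Step 1: at (1, 3, 1), ∇g = (15, 15, 8) → (1, 3, 1) − 0.05·(15, 15, 8) = (0.25, 2.25, 0.6)
Step 2: at (0.25, 2.25, 0.6), ∇g = (8.95, 9.75, 4.1) → (0.25, 2.25, 0.6) − 0.05·(8.95, 9.75, 4.1) = (-0.1975, 1.7625, 0.395)
Step 3: at (-0.1975, 1.7625, 0.395), ∇g = (5.2875, 6.4575, 1.975) → (-0.1975, 1.7625, 0.395) − 0.05·(5.2875, 6.4575, 1.975) = (-0.461875, 1.439625, 0.29625)
Step 4: at (-0.461875, 1.439625, 0.29625), ∇g = (3.063875, 4.372875, 0.85375) → (-0.461875, 1.439625, 0.29625) − 0.05·(3.063875, 4.372875, 0.85375) = (-0.61506875, 1.22098125, 0.2535625)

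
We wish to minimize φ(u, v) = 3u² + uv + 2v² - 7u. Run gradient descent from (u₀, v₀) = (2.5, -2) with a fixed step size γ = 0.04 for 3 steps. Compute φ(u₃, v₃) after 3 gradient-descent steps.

∇φ = (6u + v - 7, u + 4v)
Step 1: at (2.5, -2), ∇φ = (6, -5.5) → (2.5, -2) − 0.04·(6, -5.5) = (2.26, -1.78)
Step 2: at (2.26, -1.78), ∇φ = (4.78, -4.86) → (2.26, -1.78) − 0.04·(4.78, -4.86) = (2.0688, -1.5856)
Step 3: at (2.0688, -1.5856), ∇φ = (3.8272, -4.2736) → (2.0688, -1.5856) − 0.04·(3.8272, -4.2736) = (1.915712, -1.414656)
φ(1.915712, -1.414656) = -1.107696877568

-1.107696877568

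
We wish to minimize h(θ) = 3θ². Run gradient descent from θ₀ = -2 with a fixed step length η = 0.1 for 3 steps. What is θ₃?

h′(θ) = 6θ
Step 1: h′(-2) = -12; θ₁ = -2 − 0.1·(-12) = -0.8
Step 2: h′(-0.8) = -4.8; θ₂ = -0.8 − 0.1·(-4.8) = -0.32
Step 3: h′(-0.32) = -1.92; θ₃ = -0.32 − 0.1·(-1.92) = -0.128

-0.128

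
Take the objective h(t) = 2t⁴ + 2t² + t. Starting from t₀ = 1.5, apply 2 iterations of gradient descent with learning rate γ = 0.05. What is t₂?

h′(t) = 8t³ + 4t + 1
Step 1: h′(1.5) = 34; t₁ = 1.5 − 0.05·34 = -0.2
Step 2: h′(-0.2) = 0.136; t₂ = -0.2 − 0.05·0.136 = -0.2068

-0.2068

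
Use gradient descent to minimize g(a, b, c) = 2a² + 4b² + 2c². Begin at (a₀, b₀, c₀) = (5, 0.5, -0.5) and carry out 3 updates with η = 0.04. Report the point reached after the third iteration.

(2.96352, 0.157216, -0.296352)

∇g = (4a, 8b, 4c)
Step 1: at (5, 0.5, -0.5), ∇g = (20, 4, -2) → (5, 0.5, -0.5) − 0.04·(20, 4, -2) = (4.2, 0.34, -0.42)
Step 2: at (4.2, 0.34, -0.42), ∇g = (16.8, 2.72, -1.68) → (4.2, 0.34, -0.42) − 0.04·(16.8, 2.72, -1.68) = (3.528, 0.2312, -0.3528)
Step 3: at (3.528, 0.2312, -0.3528), ∇g = (14.112, 1.8496, -1.4112) → (3.528, 0.2312, -0.3528) − 0.04·(14.112, 1.8496, -1.4112) = (2.96352, 0.157216, -0.296352)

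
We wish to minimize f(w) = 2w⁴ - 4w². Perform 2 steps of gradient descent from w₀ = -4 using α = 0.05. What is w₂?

-3172

f′(w) = 8w³ - 8w
Step 1: f′(-4) = -480; w₁ = -4 − 0.05·(-480) = 20
Step 2: f′(20) = 63840; w₂ = 20 − 0.05·63840 = -3172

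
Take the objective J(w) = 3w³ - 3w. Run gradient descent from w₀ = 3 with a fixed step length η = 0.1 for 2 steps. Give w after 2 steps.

-25.236

J′(w) = 9w² - 3
w₁ = 3 − 0.1·78 = -4.8
w₂ = -4.8 − 0.1·204.36 = -25.236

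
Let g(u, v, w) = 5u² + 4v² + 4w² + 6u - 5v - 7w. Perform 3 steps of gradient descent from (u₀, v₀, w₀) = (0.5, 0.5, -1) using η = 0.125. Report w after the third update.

0.875

∇g = (10u + 6, 8v - 5, 8w - 7)
Step 1: at (0.5, 0.5, -1), ∇g = (11, -1, -15) → (0.5, 0.5, -1) − 0.125·(11, -1, -15) = (-0.875, 0.625, 0.875)
Step 2: at (-0.875, 0.625, 0.875), ∇g = (-2.75, 0, 0) → (-0.875, 0.625, 0.875) − 0.125·(-2.75, 0, 0) = (-0.53125, 0.625, 0.875)
Step 3: at (-0.53125, 0.625, 0.875), ∇g = (0.6875, 0, 0) → (-0.53125, 0.625, 0.875) − 0.125·(0.6875, 0, 0) = (-0.6171875, 0.625, 0.875)
w = 0.875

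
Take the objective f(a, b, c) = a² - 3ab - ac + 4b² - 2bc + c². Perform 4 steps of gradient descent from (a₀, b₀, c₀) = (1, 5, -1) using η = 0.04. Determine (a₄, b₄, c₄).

∇f = (2a - 3b - c, -3a + 8b - 2c, -a - 2b + 2c)
Step 1: at (1, 5, -1), ∇f = (-12, 39, -13) → (1, 5, -1) − 0.04·(-12, 39, -13) = (1.48, 3.44, -0.48)
Step 2: at (1.48, 3.44, -0.48), ∇f = (-6.88, 24.04, -9.32) → (1.48, 3.44, -0.48) − 0.04·(-6.88, 24.04, -9.32) = (1.7552, 2.4784, -0.1072)
Step 3: at (1.7552, 2.4784, -0.1072), ∇f = (-3.8176, 14.776, -6.9264) → (1.7552, 2.4784, -0.1072) − 0.04·(-3.8176, 14.776, -6.9264) = (1.907904, 1.88736, 0.169856)
Step 4: at (1.907904, 1.88736, 0.169856), ∇f = (-2.016128, 9.035456, -5.342912) → (1.907904, 1.88736, 0.169856) − 0.04·(-2.016128, 9.035456, -5.342912) = (1.98854912, 1.52594176, 0.38357248)

(1.98854912, 1.52594176, 0.38357248)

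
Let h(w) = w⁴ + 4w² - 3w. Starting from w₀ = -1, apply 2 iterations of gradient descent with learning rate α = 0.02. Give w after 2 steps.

h′(w) = 4w³ + 8w - 3
w₁ = -1 − 0.02·(-15) = -0.7
w₂ = -0.7 − 0.02·(-9.972) = -0.50056

-0.50056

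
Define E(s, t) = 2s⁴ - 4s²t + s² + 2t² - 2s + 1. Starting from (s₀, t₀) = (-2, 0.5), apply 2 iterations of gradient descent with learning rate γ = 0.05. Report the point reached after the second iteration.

∇E = (8s³ - 8st + 2s - 2, -4s² + 4t)
(s₁, t₁) = (-2, 0.5) − 0.05·(-62, -14) = (1.1, 1.2)
(s₂, t₂) = (1.1, 1.2) − 0.05·(0.288, -0.04) = (1.0856, 1.202)

(1.0856, 1.202)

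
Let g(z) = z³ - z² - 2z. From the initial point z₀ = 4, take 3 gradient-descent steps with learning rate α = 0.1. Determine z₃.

g′(z) = 3z² - 2z - 2
z₁ = 4 − 0.1·38 = 0.2
z₂ = 0.2 − 0.1·(-2.28) = 0.428
z₃ = 0.428 − 0.1·(-2.306448) = 0.6586448

0.6586448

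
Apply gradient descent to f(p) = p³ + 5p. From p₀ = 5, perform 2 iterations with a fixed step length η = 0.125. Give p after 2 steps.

-15

f′(p) = 3p² + 5
Step 1: f′(5) = 80; p₁ = 5 − 0.125·80 = -5
Step 2: f′(-5) = 80; p₂ = -5 − 0.125·80 = -15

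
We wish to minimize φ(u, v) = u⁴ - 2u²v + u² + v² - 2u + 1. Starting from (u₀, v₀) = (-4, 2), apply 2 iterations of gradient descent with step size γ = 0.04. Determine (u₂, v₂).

∇φ = (4u³ - 4uv + 2u - 2, -2u² + 2v)
(u₁, v₁) = (-4, 2) − 0.04·(-234, -28) = (5.36, 3.12)
(u₂, v₂) = (5.36, 3.12) − 0.04·(557.789824, -51.2192) = (-16.95159296, 5.168768)

(-16.95159296, 5.168768)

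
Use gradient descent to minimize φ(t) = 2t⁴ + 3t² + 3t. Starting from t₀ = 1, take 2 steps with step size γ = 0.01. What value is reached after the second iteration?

0.70445704

φ′(t) = 8t³ + 6t + 3
Step 1: φ′(1) = 17; t₁ = 1 − 0.01·17 = 0.83
Step 2: φ′(0.83) = 12.554296; t₂ = 0.83 − 0.01·12.554296 = 0.70445704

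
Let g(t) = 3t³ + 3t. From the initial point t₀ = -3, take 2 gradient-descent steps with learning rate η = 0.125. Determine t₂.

g′(t) = 9t² + 3
t₁ = -3 − 0.125·84 = -13.5
t₂ = -13.5 − 0.125·1643.25 = -218.90625

-218.90625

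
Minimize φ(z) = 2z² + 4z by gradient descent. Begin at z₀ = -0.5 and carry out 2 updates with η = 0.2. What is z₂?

-0.98

φ′(z) = 4z + 4
Step 1: φ′(-0.5) = 2; z₁ = -0.5 − 0.2·2 = -0.9
Step 2: φ′(-0.9) = 0.4; z₂ = -0.9 − 0.2·0.4 = -0.98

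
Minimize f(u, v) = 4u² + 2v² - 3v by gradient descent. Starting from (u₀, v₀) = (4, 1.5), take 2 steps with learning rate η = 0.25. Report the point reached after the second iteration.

∇f = (8u, 4v - 3)
(u₁, v₁) = (4, 1.5) − 0.25·(32, 3) = (-4, 0.75)
(u₂, v₂) = (-4, 0.75) − 0.25·(-32, 0) = (4, 0.75)

(4, 0.75)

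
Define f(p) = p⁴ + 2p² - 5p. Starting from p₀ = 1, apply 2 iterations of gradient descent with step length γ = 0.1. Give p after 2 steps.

f′(p) = 4p³ + 4p - 5
Step 1: f′(1) = 3; p₁ = 1 − 0.1·3 = 0.7
Step 2: f′(0.7) = -0.828; p₂ = 0.7 − 0.1·(-0.828) = 0.7828

0.7828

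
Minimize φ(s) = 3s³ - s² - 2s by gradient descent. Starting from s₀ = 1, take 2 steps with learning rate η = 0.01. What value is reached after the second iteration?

φ′(s) = 9s² - 2s - 2
s₁ = 1 − 0.01·5 = 0.95
s₂ = 0.95 − 0.01·4.2225 = 0.907775

0.907775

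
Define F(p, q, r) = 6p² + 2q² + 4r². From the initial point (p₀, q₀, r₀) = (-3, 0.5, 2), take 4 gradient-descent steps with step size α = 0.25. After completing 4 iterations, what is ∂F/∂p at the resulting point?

∇F = (12p, 4q, 8r)
Step 1: at (-3, 0.5, 2), ∇F = (-36, 2, 16) → (-3, 0.5, 2) − 0.25·(-36, 2, 16) = (6, 0, -2)
Step 2: at (6, 0, -2), ∇F = (72, 0, -16) → (6, 0, -2) − 0.25·(72, 0, -16) = (-12, 0, 2)
Step 3: at (-12, 0, 2), ∇F = (-144, 0, 16) → (-12, 0, 2) − 0.25·(-144, 0, 16) = (24, 0, -2)
Step 4: at (24, 0, -2), ∇F = (288, 0, -16) → (24, 0, -2) − 0.25·(288, 0, -16) = (-48, 0, 2)
∂F/∂p at (-48, 0, 2) = -576

-576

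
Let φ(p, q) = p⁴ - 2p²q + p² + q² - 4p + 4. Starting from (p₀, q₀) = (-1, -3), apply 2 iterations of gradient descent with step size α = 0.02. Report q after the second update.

∇φ = (4p³ - 4pq + 2p - 4, -2p² + 2q)
Step 1: at (-1, -3), ∇φ = (-22, -8) → (-1, -3) − 0.02·(-22, -8) = (-0.56, -2.84)
Step 2: at (-0.56, -2.84), ∇φ = (-12.184064, -6.3072) → (-0.56, -2.84) − 0.02·(-12.184064, -6.3072) = (-0.31631872, -2.713856)
q = -2.713856

-2.713856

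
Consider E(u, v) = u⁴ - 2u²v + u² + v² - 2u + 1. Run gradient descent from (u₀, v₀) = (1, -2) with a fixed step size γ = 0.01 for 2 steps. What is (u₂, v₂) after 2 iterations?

(0.78685312, -1.885712)

∇E = (4u³ - 4uv + 2u - 2, -2u² + 2v)
(u₁, v₁) = (1, -2) − 0.01·(12, -6) = (0.88, -1.94)
(u₂, v₂) = (0.88, -1.94) − 0.01·(9.314688, -5.4288) = (0.78685312, -1.885712)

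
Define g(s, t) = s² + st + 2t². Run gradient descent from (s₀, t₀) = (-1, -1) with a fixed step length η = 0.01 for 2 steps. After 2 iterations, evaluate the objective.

∇g = (2s + t, s + 4t)
Step 1: at (-1, -1), ∇g = (-3, -5) → (-1, -1) − 0.01·(-3, -5) = (-0.97, -0.95)
Step 2: at (-0.97, -0.95), ∇g = (-2.89, -4.77) → (-0.97, -0.95) − 0.01·(-2.89, -4.77) = (-0.9411, -0.9023)
g(-0.9411, -0.9023) = 3.36311432

3.36311432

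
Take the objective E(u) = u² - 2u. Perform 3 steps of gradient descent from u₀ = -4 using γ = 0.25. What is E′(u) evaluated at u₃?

E′(u) = 2u - 2
u₁ = -4 − 0.25·(-10) = -1.5
u₂ = -1.5 − 0.25·(-5) = -0.25
u₃ = -0.25 − 0.25·(-2.5) = 0.375
E′(u) at (0.375) = -1.25

-1.25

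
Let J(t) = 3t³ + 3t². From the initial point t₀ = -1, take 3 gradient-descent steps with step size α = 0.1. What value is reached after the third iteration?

-4.5655129

J′(t) = 9t² + 6t
t₁ = -1 − 0.1·3 = -1.3
t₂ = -1.3 − 0.1·7.41 = -2.041
t₃ = -2.041 − 0.1·25.245129 = -4.5655129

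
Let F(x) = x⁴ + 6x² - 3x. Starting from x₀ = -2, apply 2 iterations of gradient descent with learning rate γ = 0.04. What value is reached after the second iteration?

F′(x) = 4x³ + 12x - 3
x₁ = -2 − 0.04·(-59) = 0.36
x₂ = 0.36 − 0.04·1.506624 = 0.29973504

0.29973504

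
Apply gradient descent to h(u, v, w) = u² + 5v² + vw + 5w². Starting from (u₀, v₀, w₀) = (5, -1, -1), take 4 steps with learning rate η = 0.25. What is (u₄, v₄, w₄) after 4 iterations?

(0.3125, -9.37890625, -9.37890625)

∇h = (2u, 10v + w, v + 10w)
(u₁, v₁, w₁) = (5, -1, -1) − 0.25·(10, -11, -11) = (2.5, 1.75, 1.75)
(u₂, v₂, w₂) = (2.5, 1.75, 1.75) − 0.25·(5, 19.25, 19.25) = (1.25, -3.0625, -3.0625)
(u₃, v₃, w₃) = (1.25, -3.0625, -3.0625) − 0.25·(2.5, -33.6875, -33.6875) = (0.625, 5.359375, 5.359375)
(u₄, v₄, w₄) = (0.625, 5.359375, 5.359375) − 0.25·(1.25, 58.953125, 58.953125) = (0.3125, -9.37890625, -9.37890625)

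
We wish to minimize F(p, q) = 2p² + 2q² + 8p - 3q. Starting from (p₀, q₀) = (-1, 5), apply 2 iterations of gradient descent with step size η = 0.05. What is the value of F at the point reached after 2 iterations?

∇F = (4p + 8, 4q - 3)
(p₁, q₁) = (-1, 5) − 0.05·(4, 17) = (-1.2, 4.15)
(p₂, q₂) = (-1.2, 4.15) − 0.05·(3.2, 13.6) = (-1.36, 3.47)
F(-1.36, 3.47) = 6.491

6.491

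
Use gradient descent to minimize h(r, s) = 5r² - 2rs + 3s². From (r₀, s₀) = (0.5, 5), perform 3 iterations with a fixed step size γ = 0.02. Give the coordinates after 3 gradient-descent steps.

∇h = (10r - 2s, -2r + 6s)
(r₁, s₁) = (0.5, 5) − 0.02·(-5, 29) = (0.6, 4.42)
(r₂, s₂) = (0.6, 4.42) − 0.02·(-2.84, 25.32) = (0.6568, 3.9136)
(r₃, s₃) = (0.6568, 3.9136) − 0.02·(-1.2592, 22.168) = (0.681984, 3.47024)

(0.681984, 3.47024)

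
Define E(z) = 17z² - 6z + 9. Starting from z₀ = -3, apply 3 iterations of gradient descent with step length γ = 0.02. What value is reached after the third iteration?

0.072384

E′(z) = 34z - 6
z₁ = -3 − 0.02·(-108) = -0.84
z₂ = -0.84 − 0.02·(-34.56) = -0.1488
z₃ = -0.1488 − 0.02·(-11.0592) = 0.072384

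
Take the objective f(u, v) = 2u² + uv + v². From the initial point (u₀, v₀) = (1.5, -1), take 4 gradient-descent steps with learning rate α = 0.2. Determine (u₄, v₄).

∇f = (4u + v, u + 2v)
Step 1: at (1.5, -1), ∇f = (5, -0.5) → (1.5, -1) − 0.2·(5, -0.5) = (0.5, -0.9)
Step 2: at (0.5, -0.9), ∇f = (1.1, -1.3) → (0.5, -0.9) − 0.2·(1.1, -1.3) = (0.28, -0.64)
Step 3: at (0.28, -0.64), ∇f = (0.48, -1) → (0.28, -0.64) − 0.2·(0.48, -1) = (0.184, -0.44)
Step 4: at (0.184, -0.44), ∇f = (0.296, -0.696) → (0.184, -0.44) − 0.2·(0.296, -0.696) = (0.1248, -0.3008)

(0.1248, -0.3008)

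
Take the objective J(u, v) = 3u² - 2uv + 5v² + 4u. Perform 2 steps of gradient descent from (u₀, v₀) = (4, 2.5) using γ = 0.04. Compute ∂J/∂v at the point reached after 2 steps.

∇J = (6u - 2v + 4, -2u + 10v)
Step 1: at (4, 2.5), ∇J = (23, 17) → (4, 2.5) − 0.04·(23, 17) = (3.08, 1.82)
Step 2: at (3.08, 1.82), ∇J = (18.84, 12.04) → (3.08, 1.82) − 0.04·(18.84, 12.04) = (2.3264, 1.3384)
∂J/∂v at (2.3264, 1.3384) = 8.7312

8.7312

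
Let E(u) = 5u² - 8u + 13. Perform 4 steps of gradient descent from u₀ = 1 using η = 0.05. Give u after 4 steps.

E′(u) = 10u - 8
Step 1: E′(1) = 2; u₁ = 1 − 0.05·2 = 0.9
Step 2: E′(0.9) = 1; u₂ = 0.9 − 0.05·1 = 0.85
Step 3: E′(0.85) = 0.5; u₃ = 0.85 − 0.05·0.5 = 0.825
Step 4: E′(0.825) = 0.25; u₄ = 0.825 − 0.05·0.25 = 0.8125

0.8125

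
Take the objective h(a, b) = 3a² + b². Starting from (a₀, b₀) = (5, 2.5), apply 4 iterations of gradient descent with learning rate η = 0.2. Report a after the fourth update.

0.008

∇h = (6a, 2b)
(a₁, b₁) = (5, 2.5) − 0.2·(30, 5) = (-1, 1.5)
(a₂, b₂) = (-1, 1.5) − 0.2·(-6, 3) = (0.2, 0.9)
(a₃, b₃) = (0.2, 0.9) − 0.2·(1.2, 1.8) = (-0.04, 0.54)
(a₄, b₄) = (-0.04, 0.54) − 0.2·(-0.24, 1.08) = (0.008, 0.324)
a = 0.008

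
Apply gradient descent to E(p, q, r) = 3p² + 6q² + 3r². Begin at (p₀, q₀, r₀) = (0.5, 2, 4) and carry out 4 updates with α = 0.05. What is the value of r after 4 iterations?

0.9604

∇E = (6p, 12q, 6r)
Step 1: at (0.5, 2, 4), ∇E = (3, 24, 24) → (0.5, 2, 4) − 0.05·(3, 24, 24) = (0.35, 0.8, 2.8)
Step 2: at (0.35, 0.8, 2.8), ∇E = (2.1, 9.6, 16.8) → (0.35, 0.8, 2.8) − 0.05·(2.1, 9.6, 16.8) = (0.245, 0.32, 1.96)
Step 3: at (0.245, 0.32, 1.96), ∇E = (1.47, 3.84, 11.76) → (0.245, 0.32, 1.96) − 0.05·(1.47, 3.84, 11.76) = (0.1715, 0.128, 1.372)
Step 4: at (0.1715, 0.128, 1.372), ∇E = (1.029, 1.536, 8.232) → (0.1715, 0.128, 1.372) − 0.05·(1.029, 1.536, 8.232) = (0.12005, 0.0512, 0.9604)
r = 0.9604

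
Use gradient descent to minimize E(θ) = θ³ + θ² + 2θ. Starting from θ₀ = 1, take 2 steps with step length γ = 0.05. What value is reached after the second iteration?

E′(θ) = 3θ² + 2θ + 2
θ₁ = 1 − 0.05·7 = 0.65
θ₂ = 0.65 − 0.05·4.5675 = 0.421625

0.421625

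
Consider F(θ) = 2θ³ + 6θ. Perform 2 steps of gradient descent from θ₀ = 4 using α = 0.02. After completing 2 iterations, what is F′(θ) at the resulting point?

17.409978384384

F′(θ) = 6θ² + 6
Step 1: F′(4) = 102; θ₁ = 4 − 0.02·102 = 1.96
Step 2: F′(1.96) = 29.0496; θ₂ = 1.96 − 0.02·29.0496 = 1.379008
F′(θ) at (1.379008) = 17.409978384384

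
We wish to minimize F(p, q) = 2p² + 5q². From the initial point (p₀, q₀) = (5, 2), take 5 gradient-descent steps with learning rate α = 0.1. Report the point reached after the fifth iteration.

(0.3888, 0)

∇F = (4p, 10q)
Step 1: at (5, 2), ∇F = (20, 20) → (5, 2) − 0.1·(20, 20) = (3, 0)
Step 2: at (3, 0), ∇F = (12, 0) → (3, 0) − 0.1·(12, 0) = (1.8, 0)
Step 3: at (1.8, 0), ∇F = (7.2, 0) → (1.8, 0) − 0.1·(7.2, 0) = (1.08, 0)
Step 4: at (1.08, 0), ∇F = (4.32, 0) → (1.08, 0) − 0.1·(4.32, 0) = (0.648, 0)
Step 5: at (0.648, 0), ∇F = (2.592, 0) → (0.648, 0) − 0.1·(2.592, 0) = (0.3888, 0)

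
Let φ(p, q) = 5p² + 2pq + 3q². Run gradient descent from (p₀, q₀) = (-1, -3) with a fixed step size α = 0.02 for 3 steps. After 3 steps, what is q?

-1.971904

∇φ = (10p + 2q, 2p + 6q)
(p₁, q₁) = (-1, -3) − 0.02·(-16, -20) = (-0.68, -2.6)
(p₂, q₂) = (-0.68, -2.6) − 0.02·(-12, -16.96) = (-0.44, -2.2608)
(p₃, q₃) = (-0.44, -2.2608) − 0.02·(-8.9216, -14.4448) = (-0.261568, -1.971904)
q = -1.971904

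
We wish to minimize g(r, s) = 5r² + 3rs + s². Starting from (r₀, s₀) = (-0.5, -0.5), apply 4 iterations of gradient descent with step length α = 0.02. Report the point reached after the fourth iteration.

(-0.12985352, -0.35074056)

∇g = (10r + 3s, 3r + 2s)
(r₁, s₁) = (-0.5, -0.5) − 0.02·(-6.5, -2.5) = (-0.37, -0.45)
(r₂, s₂) = (-0.37, -0.45) − 0.02·(-5.05, -2.01) = (-0.269, -0.4098)
(r₃, s₃) = (-0.269, -0.4098) − 0.02·(-3.9194, -1.6266) = (-0.190612, -0.377268)
(r₄, s₄) = (-0.190612, -0.377268) − 0.02·(-3.037924, -1.326372) = (-0.12985352, -0.35074056)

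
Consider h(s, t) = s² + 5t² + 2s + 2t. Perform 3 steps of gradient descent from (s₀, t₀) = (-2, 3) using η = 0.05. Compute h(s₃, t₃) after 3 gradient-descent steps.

0.131441

∇h = (2s + 2, 10t + 2)
(s₁, t₁) = (-2, 3) − 0.05·(-2, 32) = (-1.9, 1.4)
(s₂, t₂) = (-1.9, 1.4) − 0.05·(-1.8, 16) = (-1.81, 0.6)
(s₃, t₃) = (-1.81, 0.6) − 0.05·(-1.62, 8) = (-1.729, 0.2)
h(-1.729, 0.2) = 0.131441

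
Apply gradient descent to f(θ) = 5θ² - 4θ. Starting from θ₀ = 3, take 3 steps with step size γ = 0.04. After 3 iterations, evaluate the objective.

f′(θ) = 10θ - 4
θ₁ = 3 − 0.04·26 = 1.96
θ₂ = 1.96 − 0.04·15.6 = 1.336
θ₃ = 1.336 − 0.04·9.36 = 0.9616
f(0.9616) = 0.7769728

0.7769728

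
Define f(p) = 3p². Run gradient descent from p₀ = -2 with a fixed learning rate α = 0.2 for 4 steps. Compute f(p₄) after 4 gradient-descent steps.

0.00003072

f′(p) = 6p
Step 1: f′(-2) = -12; p₁ = -2 − 0.2·(-12) = 0.4
Step 2: f′(0.4) = 2.4; p₂ = 0.4 − 0.2·2.4 = -0.08
Step 3: f′(-0.08) = -0.48; p₃ = -0.08 − 0.2·(-0.48) = 0.016
Step 4: f′(0.016) = 0.096; p₄ = 0.016 − 0.2·0.096 = -0.0032
f(-0.0032) = 0.00003072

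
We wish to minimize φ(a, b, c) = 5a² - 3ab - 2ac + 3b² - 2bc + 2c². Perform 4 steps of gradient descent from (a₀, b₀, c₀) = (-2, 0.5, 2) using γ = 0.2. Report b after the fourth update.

∇φ = (10a - 3b - 2c, -3a + 6b - 2c, -2a - 2b + 4c)
Step 1: at (-2, 0.5, 2), ∇φ = (-25.5, 5, 11) → (-2, 0.5, 2) − 0.2·(-25.5, 5, 11) = (3.1, -0.5, -0.2)
Step 2: at (3.1, -0.5, -0.2), ∇φ = (32.9, -11.9, -6) → (3.1, -0.5, -0.2) − 0.2·(32.9, -11.9, -6) = (-3.48, 1.88, 1)
Step 3: at (-3.48, 1.88, 1), ∇φ = (-42.44, 19.72, 7.2) → (-3.48, 1.88, 1) − 0.2·(-42.44, 19.72, 7.2) = (5.008, -2.064, -0.44)
Step 4: at (5.008, -2.064, -0.44), ∇φ = (57.152, -26.528, -7.648) → (5.008, -2.064, -0.44) − 0.2·(57.152, -26.528, -7.648) = (-6.4224, 3.2416, 1.0896)
b = 3.2416

3.2416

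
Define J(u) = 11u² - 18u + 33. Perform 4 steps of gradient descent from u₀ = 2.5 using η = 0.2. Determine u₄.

J′(u) = 22u - 18
u₁ = 2.5 − 0.2·37 = -4.9
u₂ = -4.9 − 0.2·(-125.8) = 20.26
u₃ = 20.26 − 0.2·427.72 = -65.284
u₄ = -65.284 − 0.2·(-1454.248) = 225.5656

225.5656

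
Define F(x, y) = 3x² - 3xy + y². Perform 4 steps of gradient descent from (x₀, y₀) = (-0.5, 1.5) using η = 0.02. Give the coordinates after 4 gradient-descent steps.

(-0.02668616, 1.20825816)

∇F = (6x - 3y, -3x + 2y)
(x₁, y₁) = (-0.5, 1.5) − 0.02·(-7.5, 4.5) = (-0.35, 1.41)
(x₂, y₂) = (-0.35, 1.41) − 0.02·(-6.33, 3.87) = (-0.2234, 1.3326)
(x₃, y₃) = (-0.2234, 1.3326) − 0.02·(-5.3382, 3.3354) = (-0.116636, 1.265892)
(x₄, y₄) = (-0.116636, 1.265892) − 0.02·(-4.497492, 2.881692) = (-0.02668616, 1.20825816)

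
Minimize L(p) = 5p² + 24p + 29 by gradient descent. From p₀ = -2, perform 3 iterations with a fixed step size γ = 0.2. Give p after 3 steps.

L′(p) = 10p + 24
Step 1: L′(-2) = 4; p₁ = -2 − 0.2·4 = -2.8
Step 2: L′(-2.8) = -4; p₂ = -2.8 − 0.2·(-4) = -2
Step 3: L′(-2) = 4; p₃ = -2 − 0.2·4 = -2.8

-2.8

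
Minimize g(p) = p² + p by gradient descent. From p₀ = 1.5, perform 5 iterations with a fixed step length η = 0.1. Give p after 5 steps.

g′(p) = 2p + 1
Step 1: g′(1.5) = 4; p₁ = 1.5 − 0.1·4 = 1.1
Step 2: g′(1.1) = 3.2; p₂ = 1.1 − 0.1·3.2 = 0.78
Step 3: g′(0.78) = 2.56; p₃ = 0.78 − 0.1·2.56 = 0.524
Step 4: g′(0.524) = 2.048; p₄ = 0.524 − 0.1·2.048 = 0.3192
Step 5: g′(0.3192) = 1.6384; p₅ = 0.3192 − 0.1·1.6384 = 0.15536

0.15536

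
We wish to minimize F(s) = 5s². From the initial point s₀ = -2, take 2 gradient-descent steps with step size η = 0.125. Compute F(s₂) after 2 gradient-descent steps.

0.078125

F′(s) = 10s
s₁ = -2 − 0.125·(-20) = 0.5
s₂ = 0.5 − 0.125·5 = -0.125
F(-0.125) = 0.078125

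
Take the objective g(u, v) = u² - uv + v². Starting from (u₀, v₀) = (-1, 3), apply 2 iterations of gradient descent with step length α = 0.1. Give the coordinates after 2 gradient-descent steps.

(-0.17, 1.79)

∇g = (2u - v, -u + 2v)
(u₁, v₁) = (-1, 3) − 0.1·(-5, 7) = (-0.5, 2.3)
(u₂, v₂) = (-0.5, 2.3) − 0.1·(-3.3, 5.1) = (-0.17, 1.79)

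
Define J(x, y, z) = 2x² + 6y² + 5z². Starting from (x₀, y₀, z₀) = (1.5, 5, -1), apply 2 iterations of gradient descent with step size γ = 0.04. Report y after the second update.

1.352

∇J = (4x, 12y, 10z)
(x₁, y₁, z₁) = (1.5, 5, -1) − 0.04·(6, 60, -10) = (1.26, 2.6, -0.6)
(x₂, y₂, z₂) = (1.26, 2.6, -0.6) − 0.04·(5.04, 31.2, -6) = (1.0584, 1.352, -0.36)
y = 1.352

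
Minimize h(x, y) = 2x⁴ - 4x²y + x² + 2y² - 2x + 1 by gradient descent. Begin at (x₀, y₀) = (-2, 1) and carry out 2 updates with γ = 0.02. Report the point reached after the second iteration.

∇h = (8x³ - 8xy + 2x - 2, -4x² + 4y)
(x₁, y₁) = (-2, 1) − 0.02·(-54, -12) = (-0.92, 1.24)
(x₂, y₂) = (-0.92, 1.24) − 0.02·(-0.943104, 1.5744) = (-0.90113792, 1.208512)

(-0.90113792, 1.208512)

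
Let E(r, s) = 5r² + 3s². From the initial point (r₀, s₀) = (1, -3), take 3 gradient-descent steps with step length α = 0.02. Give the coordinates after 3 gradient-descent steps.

(0.512, -2.044416)

∇E = (10r, 6s)
(r₁, s₁) = (1, -3) − 0.02·(10, -18) = (0.8, -2.64)
(r₂, s₂) = (0.8, -2.64) − 0.02·(8, -15.84) = (0.64, -2.3232)
(r₃, s₃) = (0.64, -2.3232) − 0.02·(6.4, -13.9392) = (0.512, -2.044416)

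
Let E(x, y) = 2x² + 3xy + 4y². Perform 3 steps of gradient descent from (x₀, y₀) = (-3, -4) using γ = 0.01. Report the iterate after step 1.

(-2.76, -3.59)

∇E = (4x + 3y, 3x + 8y)
Step 1: at (-3, -4), ∇E = (-24, -41) → (-3, -4) − 0.01·(-24, -41) = (-2.76, -3.59)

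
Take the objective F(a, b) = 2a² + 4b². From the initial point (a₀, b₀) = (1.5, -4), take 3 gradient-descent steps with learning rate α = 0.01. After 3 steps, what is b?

-3.114752

∇F = (4a, 8b)
(a₁, b₁) = (1.5, -4) − 0.01·(6, -32) = (1.44, -3.68)
(a₂, b₂) = (1.44, -3.68) − 0.01·(5.76, -29.44) = (1.3824, -3.3856)
(a₃, b₃) = (1.3824, -3.3856) − 0.01·(5.5296, -27.0848) = (1.327104, -3.114752)
b = -3.114752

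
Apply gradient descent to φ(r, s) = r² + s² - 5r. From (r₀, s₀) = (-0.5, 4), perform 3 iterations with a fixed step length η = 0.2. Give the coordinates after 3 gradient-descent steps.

(1.852, 0.864)

∇φ = (2r - 5, 2s)
(r₁, s₁) = (-0.5, 4) − 0.2·(-6, 8) = (0.7, 2.4)
(r₂, s₂) = (0.7, 2.4) − 0.2·(-3.6, 4.8) = (1.42, 1.44)
(r₃, s₃) = (1.42, 1.44) − 0.2·(-2.16, 2.88) = (1.852, 0.864)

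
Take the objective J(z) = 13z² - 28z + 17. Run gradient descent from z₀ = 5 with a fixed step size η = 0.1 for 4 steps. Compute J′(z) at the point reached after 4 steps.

J′(z) = 26z - 28
z₁ = 5 − 0.1·102 = -5.2
z₂ = -5.2 − 0.1·(-163.2) = 11.12
z₃ = 11.12 − 0.1·261.12 = -14.992
z₄ = -14.992 − 0.1·(-417.792) = 26.7872
J′(z) at (26.7872) = 668.4672

668.4672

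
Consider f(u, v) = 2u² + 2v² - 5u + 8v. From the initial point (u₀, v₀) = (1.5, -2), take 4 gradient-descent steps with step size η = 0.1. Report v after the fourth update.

-2

∇f = (4u - 5, 4v + 8)
(u₁, v₁) = (1.5, -2) − 0.1·(1, 0) = (1.4, -2)
(u₂, v₂) = (1.4, -2) − 0.1·(0.6, 0) = (1.34, -2)
(u₃, v₃) = (1.34, -2) − 0.1·(0.36, 0) = (1.304, -2)
(u₄, v₄) = (1.304, -2) − 0.1·(0.216, 0) = (1.2824, -2)
v = -2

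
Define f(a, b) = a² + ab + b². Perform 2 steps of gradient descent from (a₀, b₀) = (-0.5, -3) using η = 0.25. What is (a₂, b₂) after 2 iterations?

(0.59375, -0.8125)

∇f = (2a + b, a + 2b)
Step 1: at (-0.5, -3), ∇f = (-4, -6.5) → (-0.5, -3) − 0.25·(-4, -6.5) = (0.5, -1.375)
Step 2: at (0.5, -1.375), ∇f = (-0.375, -2.25) → (0.5, -1.375) − 0.25·(-0.375, -2.25) = (0.59375, -0.8125)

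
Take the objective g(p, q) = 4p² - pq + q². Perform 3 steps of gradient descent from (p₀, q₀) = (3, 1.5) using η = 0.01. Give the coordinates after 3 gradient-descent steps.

∇g = (8p - q, -p + 2q)
(p₁, q₁) = (3, 1.5) − 0.01·(22.5, 0) = (2.775, 1.5)
(p₂, q₂) = (2.775, 1.5) − 0.01·(20.7, 0.225) = (2.568, 1.49775)
(p₃, q₃) = (2.568, 1.49775) − 0.01·(19.04625, 0.4275) = (2.3775375, 1.493475)

(2.3775375, 1.493475)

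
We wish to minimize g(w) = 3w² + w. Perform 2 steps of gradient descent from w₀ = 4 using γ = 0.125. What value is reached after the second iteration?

g′(w) = 6w + 1
w₁ = 4 − 0.125·25 = 0.875
w₂ = 0.875 − 0.125·6.25 = 0.09375

0.09375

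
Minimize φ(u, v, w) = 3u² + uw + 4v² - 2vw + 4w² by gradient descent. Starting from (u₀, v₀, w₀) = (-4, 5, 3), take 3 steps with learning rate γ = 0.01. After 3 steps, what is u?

-3.404095

∇φ = (6u + w, 8v - 2w, u - 2v + 8w)
(u₁, v₁, w₁) = (-4, 5, 3) − 0.01·(-21, 34, 10) = (-3.79, 4.66, 2.9)
(u₂, v₂, w₂) = (-3.79, 4.66, 2.9) − 0.01·(-19.84, 31.48, 10.09) = (-3.5916, 4.3452, 2.7991)
(u₃, v₃, w₃) = (-3.5916, 4.3452, 2.7991) − 0.01·(-18.7505, 29.1634, 10.1108) = (-3.404095, 4.053566, 2.697992)
u = -3.404095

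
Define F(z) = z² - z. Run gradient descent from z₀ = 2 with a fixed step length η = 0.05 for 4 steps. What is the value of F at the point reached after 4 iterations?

F′(z) = 2z - 1
Step 1: F′(2) = 3; z₁ = 2 − 0.05·3 = 1.85
Step 2: F′(1.85) = 2.7; z₂ = 1.85 − 0.05·2.7 = 1.715
Step 3: F′(1.715) = 2.43; z₃ = 1.715 − 0.05·2.43 = 1.5935
Step 4: F′(1.5935) = 2.187; z₄ = 1.5935 − 0.05·2.187 = 1.48415
F(1.48415) = 0.7185512225

0.7185512225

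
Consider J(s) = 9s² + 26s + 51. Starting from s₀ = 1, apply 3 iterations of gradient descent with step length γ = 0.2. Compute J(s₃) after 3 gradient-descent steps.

16645.026176

J′(s) = 18s + 26
Step 1: J′(1) = 44; s₁ = 1 − 0.2·44 = -7.8
Step 2: J′(-7.8) = -114.4; s₂ = -7.8 − 0.2·(-114.4) = 15.08
Step 3: J′(15.08) = 297.44; s₃ = 15.08 − 0.2·297.44 = -44.408
J(-44.408) = 16645.026176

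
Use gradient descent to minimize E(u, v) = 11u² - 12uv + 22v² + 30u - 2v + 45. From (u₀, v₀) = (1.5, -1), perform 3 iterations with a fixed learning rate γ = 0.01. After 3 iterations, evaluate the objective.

∇E = (22u - 12v + 30, -12u + 44v - 2)
Step 1: at (1.5, -1), ∇E = (75, -64) → (1.5, -1) − 0.01·(75, -64) = (0.75, -0.36)
Step 2: at (0.75, -0.36), ∇E = (50.82, -26.84) → (0.75, -0.36) − 0.01·(50.82, -26.84) = (0.2418, -0.0916)
Step 3: at (0.2418, -0.0916), ∇E = (36.4188, -8.932) → (0.2418, -0.0916) − 0.01·(36.4188, -8.932) = (-0.122388, -0.00228)
E(-0.122388, -0.00228) = 41.494452877104

41.494452877104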